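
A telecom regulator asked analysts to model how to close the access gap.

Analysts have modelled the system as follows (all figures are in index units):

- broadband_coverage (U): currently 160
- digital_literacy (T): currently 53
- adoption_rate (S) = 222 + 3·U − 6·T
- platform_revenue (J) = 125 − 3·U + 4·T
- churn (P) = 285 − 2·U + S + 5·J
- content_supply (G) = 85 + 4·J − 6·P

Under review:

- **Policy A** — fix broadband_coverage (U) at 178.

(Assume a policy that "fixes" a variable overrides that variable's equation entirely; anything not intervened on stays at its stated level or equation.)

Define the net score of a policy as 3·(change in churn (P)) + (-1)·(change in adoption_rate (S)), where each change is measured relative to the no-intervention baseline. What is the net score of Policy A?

Baseline:
  U = 160
  T = 53
  S = 222 + 3·160 − 6·53 = 384
  J = 125 − 3·160 + 4·53 = -143
  P = 285 − 2·160 + 384 + 5·(-143) = -366
Policy A (U := 178):
  U = 178
  T = 53
  S = 222 + 3·178 − 6·53 = 438
  J = 125 − 3·178 + 4·53 = -197
  P = 285 − 2·178 + 438 + 5·(-197) = -618
ΔP = -618 − (-366) = -252; ΔS = 438 − 384 = 54
Score = 3·(-252) + (-1)·54 = -810

-810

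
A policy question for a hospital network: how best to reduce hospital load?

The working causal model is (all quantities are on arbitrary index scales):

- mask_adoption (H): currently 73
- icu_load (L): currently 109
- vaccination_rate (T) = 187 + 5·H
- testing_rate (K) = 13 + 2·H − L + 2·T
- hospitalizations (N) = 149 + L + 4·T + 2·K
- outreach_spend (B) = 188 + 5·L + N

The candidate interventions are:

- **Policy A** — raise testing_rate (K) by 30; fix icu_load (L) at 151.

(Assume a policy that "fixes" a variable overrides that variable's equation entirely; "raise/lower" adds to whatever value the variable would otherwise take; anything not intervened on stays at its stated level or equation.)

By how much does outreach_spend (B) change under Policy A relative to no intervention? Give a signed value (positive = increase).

228

Baseline:
  H = 73
  L = 109
  T = 187 + 5·73 = 552
  K = 13 + 2·73 − 109 + 2·552 = 1154
  N = 149 + 109 + 4·552 + 2·1154 = 4774
  B = 188 + 5·109 + 4774 = 5507
Policy A (K + 30, L := 151):
  H = 73
  L = 151
  T = 187 + 5·73 = 552
  K = 13 + 2·73 − 151 + 2·552 (+30 from intervention) = 1142
  N = 149 + 151 + 4·552 + 2·1142 = 4792
  B = 188 + 5·151 + 4792 = 5735
Change in B: 5735 − 5507 = 228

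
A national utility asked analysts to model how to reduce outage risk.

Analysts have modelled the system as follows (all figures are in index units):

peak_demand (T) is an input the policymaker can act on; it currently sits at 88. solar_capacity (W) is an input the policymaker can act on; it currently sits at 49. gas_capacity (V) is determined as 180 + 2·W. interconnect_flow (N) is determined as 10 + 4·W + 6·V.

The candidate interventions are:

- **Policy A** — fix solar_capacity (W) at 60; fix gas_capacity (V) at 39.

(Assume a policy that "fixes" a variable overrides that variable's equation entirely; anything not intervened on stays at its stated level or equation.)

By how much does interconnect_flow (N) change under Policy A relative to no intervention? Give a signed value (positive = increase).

Baseline:
  W = 49
  V = 180 + 2·49 = 278
  N = 10 + 4·49 + 6·278 = 1874
Policy A (W := 60, V := 39):
  W = 60
  V = 39
  N = 10 + 4·60 + 6·39 = 484
Change in N: 484 − 1874 = -1390

-1390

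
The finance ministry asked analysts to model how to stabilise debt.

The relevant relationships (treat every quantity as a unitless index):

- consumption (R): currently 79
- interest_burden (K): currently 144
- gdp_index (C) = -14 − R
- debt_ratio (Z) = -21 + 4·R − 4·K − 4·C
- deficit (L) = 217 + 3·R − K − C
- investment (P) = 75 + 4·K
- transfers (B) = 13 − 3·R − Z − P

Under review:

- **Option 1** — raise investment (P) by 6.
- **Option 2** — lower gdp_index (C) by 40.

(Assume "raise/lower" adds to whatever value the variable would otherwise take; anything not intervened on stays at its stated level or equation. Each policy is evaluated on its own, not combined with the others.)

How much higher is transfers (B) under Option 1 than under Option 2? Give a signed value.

Option 1 (P + 6):
  R = 79
  K = 144
  C = -14 − 79 = -93
  Z = -21 + 4·79 − 4·144 − 4·(-93) = 91
  P = 75 + 4·144 (+6 from intervention) = 657
  B = 13 − 3·79 − 91 − 657 = -972
Option 2 (C − 40):
  R = 79
  K = 144
  C = -14 − 79 (−40 from intervention) = -133
  Z = -21 + 4·79 − 4·144 − 4·(-133) = 251
  P = 75 + 4·144 = 651
  B = 13 − 3·79 − 251 − 651 = -1126
B: -972 − (-1126) = 154

154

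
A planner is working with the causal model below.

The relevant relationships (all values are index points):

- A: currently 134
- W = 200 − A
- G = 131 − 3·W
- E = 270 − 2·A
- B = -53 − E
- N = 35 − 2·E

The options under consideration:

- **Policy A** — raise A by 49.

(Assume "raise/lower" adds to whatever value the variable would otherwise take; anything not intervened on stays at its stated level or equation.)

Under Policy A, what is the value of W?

Policy A (A + 49):
  A = 134 + 49 = 183
  W = 200 − 183 = 17

17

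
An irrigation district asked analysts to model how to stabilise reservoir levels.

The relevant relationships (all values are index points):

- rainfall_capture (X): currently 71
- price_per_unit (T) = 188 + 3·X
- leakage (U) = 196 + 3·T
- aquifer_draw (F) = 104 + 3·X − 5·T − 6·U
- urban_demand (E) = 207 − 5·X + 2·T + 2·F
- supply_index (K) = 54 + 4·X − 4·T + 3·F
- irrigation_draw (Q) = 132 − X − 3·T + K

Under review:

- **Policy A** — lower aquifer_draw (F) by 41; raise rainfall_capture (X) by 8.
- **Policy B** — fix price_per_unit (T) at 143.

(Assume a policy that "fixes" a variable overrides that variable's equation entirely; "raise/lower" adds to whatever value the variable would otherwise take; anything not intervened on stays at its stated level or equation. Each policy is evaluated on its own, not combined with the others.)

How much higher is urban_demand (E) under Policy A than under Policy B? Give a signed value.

Policy A (F − 41, X + 8):
  X = 71 + 8 = 79
  T = 188 + 3·79 = 425
  U = 196 + 3·425 = 1471
  F = 104 + 3·79 − 5·425 − 6·1471 (−41 from intervention) = -10651
  E = 207 − 5·79 + 2·425 + 2·(-10651) = -20640
Policy B (T := 143):
  X = 71
  T = 143
  U = 196 + 3·143 = 625
  F = 104 + 3·71 − 5·143 − 6·625 = -4148
  E = 207 − 5·71 + 2·143 + 2·(-4148) = -8158
E: -20640 − (-8158) = -12482

-12482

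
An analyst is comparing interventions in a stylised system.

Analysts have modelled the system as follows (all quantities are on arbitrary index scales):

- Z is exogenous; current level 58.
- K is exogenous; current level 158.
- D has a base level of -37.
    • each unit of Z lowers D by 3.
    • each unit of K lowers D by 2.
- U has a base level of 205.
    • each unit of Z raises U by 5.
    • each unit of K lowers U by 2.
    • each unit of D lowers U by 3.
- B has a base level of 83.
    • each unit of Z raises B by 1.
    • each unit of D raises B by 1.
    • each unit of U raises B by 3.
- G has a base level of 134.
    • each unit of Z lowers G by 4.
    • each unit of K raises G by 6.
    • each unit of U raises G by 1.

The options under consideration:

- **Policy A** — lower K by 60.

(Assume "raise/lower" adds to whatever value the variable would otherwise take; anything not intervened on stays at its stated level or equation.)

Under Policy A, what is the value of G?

2010

Policy A (K − 60):
  Z = 58
  K = 158 − 60 = 98
  D = -37 − 3·58 − 2·98 = -407
  U = 205 + 5·58 − 2·98 − 3·(-407) = 1520
  G = 134 − 4·58 + 6·98 + 1520 = 2010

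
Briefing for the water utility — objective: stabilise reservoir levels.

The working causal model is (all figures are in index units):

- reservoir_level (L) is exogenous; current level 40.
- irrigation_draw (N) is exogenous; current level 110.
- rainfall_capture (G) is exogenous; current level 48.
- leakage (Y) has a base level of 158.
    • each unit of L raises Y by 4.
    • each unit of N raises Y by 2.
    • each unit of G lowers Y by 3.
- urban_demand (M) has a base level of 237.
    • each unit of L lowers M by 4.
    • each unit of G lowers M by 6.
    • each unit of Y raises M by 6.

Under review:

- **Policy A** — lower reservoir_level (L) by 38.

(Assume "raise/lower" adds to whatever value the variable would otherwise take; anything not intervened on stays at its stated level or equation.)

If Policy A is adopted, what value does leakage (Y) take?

242

Policy A (L − 38):
  L = 40 − 38 = 2
  N = 110
  G = 48
  Y = 158 + 4·2 + 2·110 − 3·48 = 242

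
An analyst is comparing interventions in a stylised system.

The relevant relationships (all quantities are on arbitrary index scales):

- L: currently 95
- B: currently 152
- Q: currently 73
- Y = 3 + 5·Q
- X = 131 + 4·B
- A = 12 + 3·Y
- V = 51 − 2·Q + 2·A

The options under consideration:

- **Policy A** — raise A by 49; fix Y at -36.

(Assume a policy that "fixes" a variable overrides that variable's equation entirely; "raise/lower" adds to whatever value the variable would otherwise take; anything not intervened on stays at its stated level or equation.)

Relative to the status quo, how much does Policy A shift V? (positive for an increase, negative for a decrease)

-2326

Baseline:
  Q = 73
  Y = 3 + 5·73 = 368
  A = 12 + 3·368 = 1116
  V = 51 − 2·73 + 2·1116 = 2137
Policy A (A + 49, Y := -36):
  Q = 73
  Y = -36
  A = 12 + 3·(-36) (+49 from intervention) = -47
  V = 51 − 2·73 + 2·(-47) = -189
Change in V: -189 − 2137 = -2326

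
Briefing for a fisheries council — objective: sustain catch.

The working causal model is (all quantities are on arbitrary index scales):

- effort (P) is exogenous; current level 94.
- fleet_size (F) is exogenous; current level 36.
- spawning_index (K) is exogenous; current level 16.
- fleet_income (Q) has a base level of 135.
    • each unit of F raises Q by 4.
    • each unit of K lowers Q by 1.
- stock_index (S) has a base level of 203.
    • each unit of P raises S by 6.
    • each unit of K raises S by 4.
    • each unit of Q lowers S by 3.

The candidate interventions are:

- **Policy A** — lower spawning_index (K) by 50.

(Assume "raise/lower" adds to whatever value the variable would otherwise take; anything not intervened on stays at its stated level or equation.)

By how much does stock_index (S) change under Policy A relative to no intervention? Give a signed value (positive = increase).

Baseline:
  P = 94
  F = 36
  K = 16
  Q = 135 + 4·36 − 16 = 263
  S = 203 + 6·94 + 4·16 − 3·263 = 42
Policy A (K − 50):
  P = 94
  F = 36
  K = 16 − 50 = -34
  Q = 135 + 4·36 − (-34) = 313
  S = 203 + 6·94 + 4·(-34) − 3·313 = -308
Change in S: -308 − 42 = -350

-350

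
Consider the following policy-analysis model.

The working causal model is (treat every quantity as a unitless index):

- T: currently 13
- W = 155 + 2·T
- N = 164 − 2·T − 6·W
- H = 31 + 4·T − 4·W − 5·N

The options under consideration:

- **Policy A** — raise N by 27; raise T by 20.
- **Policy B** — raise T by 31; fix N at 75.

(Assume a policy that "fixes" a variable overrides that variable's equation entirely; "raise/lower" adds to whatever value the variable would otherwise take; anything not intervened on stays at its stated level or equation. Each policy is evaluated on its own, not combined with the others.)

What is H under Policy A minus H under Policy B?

Policy A (N + 27, T + 20):
  T = 13 + 20 = 33
  W = 155 + 2·33 = 221
  N = 164 − 2·33 − 6·221 (+27 from intervention) = -1201
  H = 31 + 4·33 − 4·221 − 5·(-1201) = 5284
Policy B (T + 31, N := 75):
  T = 13 + 31 = 44
  W = 155 + 2·44 = 243
  N = 75
  H = 31 + 4·44 − 4·243 − 5·75 = -1140
H: 5284 − (-1140) = 6424

6424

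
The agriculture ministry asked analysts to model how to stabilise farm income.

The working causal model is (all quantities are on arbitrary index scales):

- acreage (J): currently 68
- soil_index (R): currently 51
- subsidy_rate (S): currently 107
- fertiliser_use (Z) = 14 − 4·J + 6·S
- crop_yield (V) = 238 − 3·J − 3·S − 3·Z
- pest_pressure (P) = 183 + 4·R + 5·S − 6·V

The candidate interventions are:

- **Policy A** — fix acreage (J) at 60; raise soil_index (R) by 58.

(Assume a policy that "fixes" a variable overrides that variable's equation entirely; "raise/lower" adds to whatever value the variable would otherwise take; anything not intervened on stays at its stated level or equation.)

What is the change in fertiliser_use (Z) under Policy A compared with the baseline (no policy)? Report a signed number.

32

Baseline:
  J = 68
  S = 107
  Z = 14 − 4·68 + 6·107 = 384
Policy A (J := 60, R + 58):
  J = 60
  S = 107
  Z = 14 − 4·60 + 6·107 = 416
Change in Z: 416 − 384 = 32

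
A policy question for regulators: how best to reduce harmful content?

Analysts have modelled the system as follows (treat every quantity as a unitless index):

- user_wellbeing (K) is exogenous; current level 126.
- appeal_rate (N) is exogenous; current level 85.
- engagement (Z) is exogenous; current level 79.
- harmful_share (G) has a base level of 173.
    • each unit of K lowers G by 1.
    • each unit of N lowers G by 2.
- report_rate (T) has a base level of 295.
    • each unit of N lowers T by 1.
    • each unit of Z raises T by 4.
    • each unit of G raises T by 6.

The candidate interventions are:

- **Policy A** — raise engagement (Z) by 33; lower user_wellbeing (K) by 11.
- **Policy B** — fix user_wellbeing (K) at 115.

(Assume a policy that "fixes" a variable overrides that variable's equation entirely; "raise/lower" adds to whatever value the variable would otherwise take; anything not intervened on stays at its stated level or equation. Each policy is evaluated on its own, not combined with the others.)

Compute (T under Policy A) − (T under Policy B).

Policy A (Z + 33, K − 11):
  K = 126 − 11 = 115
  N = 85
  Z = 79 + 33 = 112
  G = 173 − 115 − 2·85 = -112
  T = 295 − 85 + 4·112 + 6·(-112) = -14
Policy B (K := 115):
  K = 115
  N = 85
  Z = 79
  G = 173 − 115 − 2·85 = -112
  T = 295 − 85 + 4·79 + 6·(-112) = -146
T: -14 − (-146) = 132

132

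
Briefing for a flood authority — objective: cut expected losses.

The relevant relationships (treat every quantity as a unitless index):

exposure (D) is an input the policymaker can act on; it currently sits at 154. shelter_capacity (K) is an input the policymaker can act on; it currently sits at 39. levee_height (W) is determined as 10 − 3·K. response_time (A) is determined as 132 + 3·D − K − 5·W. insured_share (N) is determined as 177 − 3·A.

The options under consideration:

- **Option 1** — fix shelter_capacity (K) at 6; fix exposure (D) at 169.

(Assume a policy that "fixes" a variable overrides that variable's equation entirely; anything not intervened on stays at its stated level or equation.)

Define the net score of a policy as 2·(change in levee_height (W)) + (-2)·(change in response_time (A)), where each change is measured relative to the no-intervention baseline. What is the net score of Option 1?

1032

Baseline:
  D = 154
  K = 39
  W = 10 − 3·39 = -107
  A = 132 + 3·154 − 39 − 5·(-107) = 1090
Option 1 (K := 6, D := 169):
  D = 169
  K = 6
  W = 10 − 3·6 = -8
  A = 132 + 3·169 − 6 − 5·(-8) = 673
ΔW = -8 − (-107) = 99; ΔA = 673 − 1090 = -417
Score = 2·99 + (-2)·(-417) = 1032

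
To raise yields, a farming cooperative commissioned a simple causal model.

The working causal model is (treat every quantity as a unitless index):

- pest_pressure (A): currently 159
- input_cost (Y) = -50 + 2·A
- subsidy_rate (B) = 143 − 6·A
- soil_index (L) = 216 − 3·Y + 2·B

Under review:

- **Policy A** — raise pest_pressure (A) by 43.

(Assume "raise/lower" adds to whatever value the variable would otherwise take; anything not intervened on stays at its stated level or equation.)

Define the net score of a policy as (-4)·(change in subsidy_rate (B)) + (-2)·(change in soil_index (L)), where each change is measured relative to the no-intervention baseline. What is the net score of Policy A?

Baseline:
  A = 159
  Y = -50 + 2·159 = 268
  B = 143 − 6·159 = -811
  L = 216 − 3·268 + 2·(-811) = -2210
Policy A (A + 43):
  A = 159 + 43 = 202
  Y = -50 + 2·202 = 354
  B = 143 − 6·202 = -1069
  L = 216 − 3·354 + 2·(-1069) = -2984
ΔB = -1069 − (-811) = -258; ΔL = -2984 − (-2210) = -774
Score = (-4)·(-258) + (-2)·(-774) = 2580

2580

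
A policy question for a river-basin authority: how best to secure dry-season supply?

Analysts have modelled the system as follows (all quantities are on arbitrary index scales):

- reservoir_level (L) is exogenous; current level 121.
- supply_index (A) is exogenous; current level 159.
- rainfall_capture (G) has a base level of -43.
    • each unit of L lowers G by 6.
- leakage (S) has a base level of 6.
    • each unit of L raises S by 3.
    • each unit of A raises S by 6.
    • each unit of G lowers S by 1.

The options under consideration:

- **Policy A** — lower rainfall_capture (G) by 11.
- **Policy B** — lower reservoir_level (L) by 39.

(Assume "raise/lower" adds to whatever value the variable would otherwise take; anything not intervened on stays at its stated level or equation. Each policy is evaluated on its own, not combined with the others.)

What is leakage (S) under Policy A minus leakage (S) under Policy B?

Policy A (G − 11):
  L = 121
  A = 159
  G = -43 − 6·121 (−11 from intervention) = -780
  S = 6 + 3·121 + 6·159 − (-780) = 2103
Policy B (L − 39):
  L = 121 − 39 = 82
  A = 159
  G = -43 − 6·82 = -535
  S = 6 + 3·82 + 6·159 − (-535) = 1741
S: 2103 − 1741 = 362

362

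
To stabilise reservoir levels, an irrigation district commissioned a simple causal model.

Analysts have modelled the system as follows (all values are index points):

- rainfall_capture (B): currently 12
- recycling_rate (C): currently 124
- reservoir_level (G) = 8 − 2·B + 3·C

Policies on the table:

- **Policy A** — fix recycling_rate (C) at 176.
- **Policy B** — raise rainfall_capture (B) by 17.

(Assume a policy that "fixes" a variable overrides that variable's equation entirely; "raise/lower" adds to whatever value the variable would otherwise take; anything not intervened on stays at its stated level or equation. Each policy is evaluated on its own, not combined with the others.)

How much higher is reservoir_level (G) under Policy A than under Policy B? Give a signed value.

Policy A (C := 176):
  B = 12
  C = 176
  G = 8 − 2·12 + 3·176 = 512
Policy B (B + 17):
  B = 12 + 17 = 29
  C = 124
  G = 8 − 2·29 + 3·124 = 322
G: 512 − 322 = 190

190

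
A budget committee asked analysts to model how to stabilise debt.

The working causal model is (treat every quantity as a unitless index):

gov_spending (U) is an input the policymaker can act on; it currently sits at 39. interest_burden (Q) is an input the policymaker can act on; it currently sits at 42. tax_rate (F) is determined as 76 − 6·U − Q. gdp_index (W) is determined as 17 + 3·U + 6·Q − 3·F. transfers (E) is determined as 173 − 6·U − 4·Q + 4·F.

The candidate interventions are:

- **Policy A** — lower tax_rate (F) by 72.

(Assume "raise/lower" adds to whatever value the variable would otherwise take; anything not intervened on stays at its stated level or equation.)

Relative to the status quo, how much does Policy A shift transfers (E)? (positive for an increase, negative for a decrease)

Baseline:
  U = 39
  Q = 42
  F = 76 − 6·39 − 42 = -200
  E = 173 − 6·39 − 4·42 + 4·(-200) = -1029
Policy A (F − 72):
  U = 39
  Q = 42
  F = 76 − 6·39 − 42 (−72 from intervention) = -272
  E = 173 − 6·39 − 4·42 + 4·(-272) = -1317
Change in E: -1317 − (-1029) = -288

-288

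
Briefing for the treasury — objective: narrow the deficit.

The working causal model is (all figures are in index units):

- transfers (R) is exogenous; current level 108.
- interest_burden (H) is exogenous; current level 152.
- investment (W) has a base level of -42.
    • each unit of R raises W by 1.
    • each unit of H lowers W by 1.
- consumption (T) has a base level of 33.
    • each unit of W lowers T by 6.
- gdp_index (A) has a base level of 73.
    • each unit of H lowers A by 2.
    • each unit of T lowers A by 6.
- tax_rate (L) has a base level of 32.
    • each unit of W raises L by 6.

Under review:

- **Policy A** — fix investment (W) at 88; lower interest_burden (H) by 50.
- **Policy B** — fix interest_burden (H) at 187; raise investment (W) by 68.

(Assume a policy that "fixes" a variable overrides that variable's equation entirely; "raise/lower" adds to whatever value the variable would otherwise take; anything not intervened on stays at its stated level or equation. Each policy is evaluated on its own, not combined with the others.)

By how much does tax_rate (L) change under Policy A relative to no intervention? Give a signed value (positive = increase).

1044

Baseline:
  R = 108
  H = 152
  W = -42 + 108 − 152 = -86
  L = 32 + 6·(-86) = -484
Policy A (W := 88, H − 50):
  R = 108
  H = 152 − 50 = 102
  W = 88
  L = 32 + 6·88 = 560
Change in L: 560 − (-484) = 1044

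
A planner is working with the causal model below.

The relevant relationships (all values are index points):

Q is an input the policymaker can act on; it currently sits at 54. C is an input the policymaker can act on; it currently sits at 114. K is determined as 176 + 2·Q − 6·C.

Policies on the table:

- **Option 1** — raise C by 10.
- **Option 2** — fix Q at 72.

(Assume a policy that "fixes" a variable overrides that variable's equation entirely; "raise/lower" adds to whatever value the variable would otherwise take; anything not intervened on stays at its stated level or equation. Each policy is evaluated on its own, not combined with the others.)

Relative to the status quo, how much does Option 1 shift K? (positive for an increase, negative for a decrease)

-60

Baseline:
  Q = 54
  C = 114
  K = 176 + 2·54 − 6·114 = -400
Option 1 (C + 10):
  Q = 54
  C = 114 + 10 = 124
  K = 176 + 2·54 − 6·124 = -460
Change in K: -460 − (-400) = -60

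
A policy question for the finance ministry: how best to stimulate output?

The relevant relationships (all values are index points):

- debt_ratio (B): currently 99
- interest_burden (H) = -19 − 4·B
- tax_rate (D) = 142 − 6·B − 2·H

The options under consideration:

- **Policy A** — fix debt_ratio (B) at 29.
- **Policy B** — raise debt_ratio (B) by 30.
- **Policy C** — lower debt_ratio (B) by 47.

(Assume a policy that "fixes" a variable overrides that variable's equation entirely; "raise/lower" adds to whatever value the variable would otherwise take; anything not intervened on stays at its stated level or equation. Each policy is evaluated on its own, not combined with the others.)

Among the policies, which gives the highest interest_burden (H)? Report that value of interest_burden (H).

-135

Policy A (B := 29):
  B = 29
  H = -19 − 4·29 = -135
Policy B (B + 30):
  B = 99 + 30 = 129
  H = -19 − 4·129 = -535
Policy C (B − 47):
  B = 99 − 47 = 52
  H = -19 − 4·52 = -227
Comparing — Policy A: H=-135, Policy B: H=-535, Policy C: H=-227. Highest is -135 (Policy A).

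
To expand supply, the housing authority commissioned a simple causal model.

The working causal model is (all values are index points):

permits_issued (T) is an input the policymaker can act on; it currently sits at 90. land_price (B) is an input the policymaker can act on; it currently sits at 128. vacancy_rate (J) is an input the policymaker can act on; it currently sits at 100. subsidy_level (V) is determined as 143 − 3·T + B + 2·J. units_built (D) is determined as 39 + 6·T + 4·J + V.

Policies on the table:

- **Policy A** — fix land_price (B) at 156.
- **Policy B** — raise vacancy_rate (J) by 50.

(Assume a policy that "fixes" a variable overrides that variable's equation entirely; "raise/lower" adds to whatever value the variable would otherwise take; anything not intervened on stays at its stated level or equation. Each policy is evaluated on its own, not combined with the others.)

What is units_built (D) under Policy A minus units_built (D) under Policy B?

-272

Policy A (B := 156):
  T = 90
  B = 156
  J = 100
  V = 143 − 3·90 + 156 + 2·100 = 229
  D = 39 + 6·90 + 4·100 + 229 = 1208
Policy B (J + 50):
  T = 90
  B = 128
  J = 100 + 50 = 150
  V = 143 − 3·90 + 128 + 2·150 = 301
  D = 39 + 6·90 + 4·150 + 301 = 1480
D: 1208 − 1480 = -272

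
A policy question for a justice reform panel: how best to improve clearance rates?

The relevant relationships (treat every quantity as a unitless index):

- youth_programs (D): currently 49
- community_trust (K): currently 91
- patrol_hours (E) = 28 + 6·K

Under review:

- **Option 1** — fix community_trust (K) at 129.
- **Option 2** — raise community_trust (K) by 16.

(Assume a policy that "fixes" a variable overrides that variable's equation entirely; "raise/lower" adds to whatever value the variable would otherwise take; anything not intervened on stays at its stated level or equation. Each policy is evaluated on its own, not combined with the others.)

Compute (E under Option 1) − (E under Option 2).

Option 1 (K := 129):
  K = 129
  E = 28 + 6·129 = 802
Option 2 (K + 16):
  K = 91 + 16 = 107
  E = 28 + 6·107 = 670
E: 802 − 670 = 132

132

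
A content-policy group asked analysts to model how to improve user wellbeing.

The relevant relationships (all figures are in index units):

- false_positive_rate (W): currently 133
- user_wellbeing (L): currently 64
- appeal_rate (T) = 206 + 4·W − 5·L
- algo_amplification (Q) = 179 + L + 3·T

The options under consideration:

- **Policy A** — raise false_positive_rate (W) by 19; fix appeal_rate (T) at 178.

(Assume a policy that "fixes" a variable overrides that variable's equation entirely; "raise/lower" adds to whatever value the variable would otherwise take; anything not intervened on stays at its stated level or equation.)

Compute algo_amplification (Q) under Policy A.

777

Policy A (W + 19, T := 178):
  W = 133 + 19 = 152
  L = 64
  T = 178
  Q = 179 + 64 + 3·178 = 777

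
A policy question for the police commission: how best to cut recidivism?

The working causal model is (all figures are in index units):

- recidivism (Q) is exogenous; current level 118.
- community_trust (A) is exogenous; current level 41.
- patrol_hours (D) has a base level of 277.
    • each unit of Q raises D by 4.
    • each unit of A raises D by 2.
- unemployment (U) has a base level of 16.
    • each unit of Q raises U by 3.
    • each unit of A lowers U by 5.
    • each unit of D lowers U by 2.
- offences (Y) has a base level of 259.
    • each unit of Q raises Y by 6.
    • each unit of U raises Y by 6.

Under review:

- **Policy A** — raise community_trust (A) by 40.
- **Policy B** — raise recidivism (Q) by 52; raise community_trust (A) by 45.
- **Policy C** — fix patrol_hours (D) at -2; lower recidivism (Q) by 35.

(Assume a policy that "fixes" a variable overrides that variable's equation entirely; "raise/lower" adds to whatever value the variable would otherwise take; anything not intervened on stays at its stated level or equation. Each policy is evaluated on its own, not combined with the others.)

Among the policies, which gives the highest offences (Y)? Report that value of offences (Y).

1141

Policy A (A + 40):
  Q = 118
  A = 41 + 40 = 81
  D = 277 + 4·118 + 2·81 = 911
  U = 16 + 3·118 − 5·81 − 2·911 = -1857
  Y = 259 + 6·118 + 6·(-1857) = -10175
Policy B (Q + 52, A + 45):
  Q = 118 + 52 = 170
  A = 41 + 45 = 86
  D = 277 + 4·170 + 2·86 = 1129
  U = 16 + 3·170 − 5·86 − 2·1129 = -2162
  Y = 259 + 6·170 + 6·(-2162) = -11693
Policy C (D := -2, Q − 35):
  Q = 118 − 35 = 83
  A = 41
  D = -2
  U = 16 + 3·83 − 5·41 − 2·(-2) = 64
  Y = 259 + 6·83 + 6·64 = 1141
Comparing — Policy A: Y=-10175, Policy B: Y=-11693, Policy C: Y=1141. Highest is 1141 (Policy C).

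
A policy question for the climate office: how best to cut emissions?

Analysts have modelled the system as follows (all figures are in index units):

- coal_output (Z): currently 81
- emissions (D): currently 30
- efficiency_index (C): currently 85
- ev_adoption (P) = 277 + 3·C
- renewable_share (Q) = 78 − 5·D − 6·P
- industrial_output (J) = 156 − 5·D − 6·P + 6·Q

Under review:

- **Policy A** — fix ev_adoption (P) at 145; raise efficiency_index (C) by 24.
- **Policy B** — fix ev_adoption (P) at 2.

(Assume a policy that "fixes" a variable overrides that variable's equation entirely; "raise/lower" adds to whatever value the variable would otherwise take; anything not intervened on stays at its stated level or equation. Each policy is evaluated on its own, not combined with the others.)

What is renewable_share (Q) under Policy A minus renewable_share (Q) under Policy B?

Policy A (P := 145, C + 24):
  D = 30
  C = 85 + 24 = 109
  P = 145
  Q = 78 − 5·30 − 6·145 = -942
Policy B (P := 2):
  D = 30
  C = 85
  P = 2
  Q = 78 − 5·30 − 6·2 = -84
Q: -942 − (-84) = -858

-858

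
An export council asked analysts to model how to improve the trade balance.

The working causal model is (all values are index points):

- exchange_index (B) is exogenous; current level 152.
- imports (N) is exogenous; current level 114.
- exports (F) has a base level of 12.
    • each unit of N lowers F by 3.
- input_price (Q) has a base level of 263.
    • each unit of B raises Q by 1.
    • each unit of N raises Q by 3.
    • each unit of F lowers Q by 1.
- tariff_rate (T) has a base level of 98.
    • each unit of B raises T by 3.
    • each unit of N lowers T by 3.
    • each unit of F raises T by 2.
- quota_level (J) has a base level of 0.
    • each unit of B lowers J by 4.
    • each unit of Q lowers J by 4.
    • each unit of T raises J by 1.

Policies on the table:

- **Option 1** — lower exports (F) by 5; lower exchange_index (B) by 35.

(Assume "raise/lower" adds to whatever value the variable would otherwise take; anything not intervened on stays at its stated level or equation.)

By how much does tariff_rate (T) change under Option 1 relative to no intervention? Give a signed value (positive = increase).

-115

Baseline:
  B = 152
  N = 114
  F = 12 − 3·114 = -330
  T = 98 + 3·152 − 3·114 + 2·(-330) = -448
Option 1 (F − 5, B − 35):
  B = 152 − 35 = 117
  N = 114
  F = 12 − 3·114 (−5 from intervention) = -335
  T = 98 + 3·117 − 3·114 + 2·(-335) = -563
Change in T: -563 − (-448) = -115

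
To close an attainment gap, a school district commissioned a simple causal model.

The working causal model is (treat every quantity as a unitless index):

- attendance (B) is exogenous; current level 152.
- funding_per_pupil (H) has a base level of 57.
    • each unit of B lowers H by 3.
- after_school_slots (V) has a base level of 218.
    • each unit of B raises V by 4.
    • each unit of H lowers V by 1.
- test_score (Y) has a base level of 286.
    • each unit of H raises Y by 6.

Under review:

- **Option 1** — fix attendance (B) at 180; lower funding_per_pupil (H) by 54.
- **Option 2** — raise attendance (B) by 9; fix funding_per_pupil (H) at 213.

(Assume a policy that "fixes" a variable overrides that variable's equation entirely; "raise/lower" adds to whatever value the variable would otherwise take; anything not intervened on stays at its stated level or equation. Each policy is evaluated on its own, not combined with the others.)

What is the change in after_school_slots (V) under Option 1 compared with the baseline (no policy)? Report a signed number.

Baseline:
  B = 152
  H = 57 − 3·152 = -399
  V = 218 + 4·152 − (-399) = 1225
Option 1 (B := 180, H − 54):
  B = 180
  H = 57 − 3·180 (−54 from intervention) = -537
  V = 218 + 4·180 − (-537) = 1475
Change in V: 1475 − 1225 = 250

250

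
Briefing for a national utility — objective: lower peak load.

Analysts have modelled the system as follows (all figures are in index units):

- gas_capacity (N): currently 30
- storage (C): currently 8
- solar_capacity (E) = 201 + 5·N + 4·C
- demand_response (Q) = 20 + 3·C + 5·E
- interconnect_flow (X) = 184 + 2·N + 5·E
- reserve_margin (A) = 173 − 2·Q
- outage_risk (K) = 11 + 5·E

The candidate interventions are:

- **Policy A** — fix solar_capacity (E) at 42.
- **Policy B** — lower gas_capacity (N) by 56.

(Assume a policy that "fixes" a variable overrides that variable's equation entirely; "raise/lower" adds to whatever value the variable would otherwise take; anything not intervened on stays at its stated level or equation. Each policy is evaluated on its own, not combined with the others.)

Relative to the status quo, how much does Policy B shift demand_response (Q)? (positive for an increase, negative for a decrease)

-1400

Baseline:
  N = 30
  C = 8
  E = 201 + 5·30 + 4·8 = 383
  Q = 20 + 3·8 + 5·383 = 1959
Policy B (N − 56):
  N = 30 − 56 = -26
  C = 8
  E = 201 + 5·(-26) + 4·8 = 103
  Q = 20 + 3·8 + 5·103 = 559
Change in Q: 559 − 1959 = -1400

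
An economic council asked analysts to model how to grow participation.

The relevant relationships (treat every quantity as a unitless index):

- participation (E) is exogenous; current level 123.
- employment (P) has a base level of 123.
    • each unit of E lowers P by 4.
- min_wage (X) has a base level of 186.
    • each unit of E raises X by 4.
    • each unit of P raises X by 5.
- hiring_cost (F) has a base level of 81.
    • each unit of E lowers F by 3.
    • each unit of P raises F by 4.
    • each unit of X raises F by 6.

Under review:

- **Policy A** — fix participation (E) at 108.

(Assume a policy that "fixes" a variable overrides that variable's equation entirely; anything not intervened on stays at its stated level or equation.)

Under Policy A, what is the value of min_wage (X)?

Policy A (E := 108):
  E = 108
  P = 123 − 4·108 = -309
  X = 186 + 4·108 + 5·(-309) = -927

-927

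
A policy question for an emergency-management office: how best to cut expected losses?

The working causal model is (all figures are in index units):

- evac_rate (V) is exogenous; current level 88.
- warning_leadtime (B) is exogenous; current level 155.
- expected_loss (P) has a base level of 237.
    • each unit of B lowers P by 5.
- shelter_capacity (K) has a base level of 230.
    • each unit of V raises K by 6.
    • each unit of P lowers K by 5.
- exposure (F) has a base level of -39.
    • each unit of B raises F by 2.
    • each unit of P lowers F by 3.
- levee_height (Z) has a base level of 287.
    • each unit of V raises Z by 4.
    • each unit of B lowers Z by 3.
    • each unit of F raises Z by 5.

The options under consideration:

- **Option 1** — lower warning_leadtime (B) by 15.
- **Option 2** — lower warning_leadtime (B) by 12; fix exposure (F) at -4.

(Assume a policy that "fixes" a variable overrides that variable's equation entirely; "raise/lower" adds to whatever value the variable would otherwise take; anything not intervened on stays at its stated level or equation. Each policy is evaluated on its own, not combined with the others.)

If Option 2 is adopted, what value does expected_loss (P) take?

Option 2 (B − 12, F := -4):
  B = 155 − 12 = 143
  P = 237 − 5·143 = -478

-478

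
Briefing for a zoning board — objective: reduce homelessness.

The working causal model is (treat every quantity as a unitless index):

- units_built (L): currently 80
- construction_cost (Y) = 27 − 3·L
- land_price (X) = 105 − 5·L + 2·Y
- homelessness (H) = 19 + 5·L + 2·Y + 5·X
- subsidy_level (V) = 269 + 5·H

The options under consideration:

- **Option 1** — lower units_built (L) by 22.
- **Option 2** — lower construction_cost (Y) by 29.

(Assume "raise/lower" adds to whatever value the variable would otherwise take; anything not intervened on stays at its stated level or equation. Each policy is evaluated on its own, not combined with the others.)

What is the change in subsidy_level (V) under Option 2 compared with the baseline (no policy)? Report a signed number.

Baseline:
  L = 80
  Y = 27 − 3·80 = -213
  X = 105 − 5·80 + 2·(-213) = -721
  H = 19 + 5·80 + 2·(-213) + 5·(-721) = -3612
  V = 269 + 5·(-3612) = -17791
Option 2 (Y − 29):
  L = 80
  Y = 27 − 3·80 (−29 from intervention) = -242
  X = 105 − 5·80 + 2·(-242) = -779
  H = 19 + 5·80 + 2·(-242) + 5·(-779) = -3960
  V = 269 + 5·(-3960) = -19531
Change in V: -19531 − (-17791) = -1740

-1740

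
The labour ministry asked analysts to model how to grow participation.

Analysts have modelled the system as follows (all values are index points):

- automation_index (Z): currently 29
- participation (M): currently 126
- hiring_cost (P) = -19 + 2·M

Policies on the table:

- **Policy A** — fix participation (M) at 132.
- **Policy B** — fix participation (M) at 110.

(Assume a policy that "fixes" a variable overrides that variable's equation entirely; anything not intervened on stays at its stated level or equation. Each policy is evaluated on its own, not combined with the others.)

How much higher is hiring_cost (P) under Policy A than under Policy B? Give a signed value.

44

Policy A (M := 132):
  M = 132
  P = -19 + 2·132 = 245
Policy B (M := 110):
  M = 110
  P = -19 + 2·110 = 201
P: 245 − 201 = 44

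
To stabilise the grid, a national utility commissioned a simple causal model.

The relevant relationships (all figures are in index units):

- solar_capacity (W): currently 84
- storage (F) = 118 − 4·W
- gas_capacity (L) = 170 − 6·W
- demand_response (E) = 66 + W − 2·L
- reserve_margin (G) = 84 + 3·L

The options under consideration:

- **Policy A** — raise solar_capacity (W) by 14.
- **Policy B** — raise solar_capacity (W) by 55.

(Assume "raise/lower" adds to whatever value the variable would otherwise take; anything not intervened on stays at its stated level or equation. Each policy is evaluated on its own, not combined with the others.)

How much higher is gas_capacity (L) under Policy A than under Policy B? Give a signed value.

246

Policy A (W + 14):
  W = 84 + 14 = 98
  L = 170 − 6·98 = -418
Policy B (W + 55):
  W = 84 + 55 = 139
  L = 170 − 6·139 = -664
L: -418 − (-664) = 246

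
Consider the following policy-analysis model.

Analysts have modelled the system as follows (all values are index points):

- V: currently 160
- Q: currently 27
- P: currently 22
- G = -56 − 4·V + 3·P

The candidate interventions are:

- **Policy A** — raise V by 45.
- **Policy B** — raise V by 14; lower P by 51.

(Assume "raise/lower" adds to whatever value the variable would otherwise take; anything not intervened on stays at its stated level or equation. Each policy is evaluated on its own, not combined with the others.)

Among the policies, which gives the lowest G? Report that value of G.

-839

Policy A (V + 45):
  V = 160 + 45 = 205
  P = 22
  G = -56 − 4·205 + 3·22 = -810
Policy B (V + 14, P − 51):
  V = 160 + 14 = 174
  P = 22 − 51 = -29
  G = -56 − 4·174 + 3·(-29) = -839
Comparing — Policy A: G=-810, Policy B: G=-839. Lowest is -839 (Policy B).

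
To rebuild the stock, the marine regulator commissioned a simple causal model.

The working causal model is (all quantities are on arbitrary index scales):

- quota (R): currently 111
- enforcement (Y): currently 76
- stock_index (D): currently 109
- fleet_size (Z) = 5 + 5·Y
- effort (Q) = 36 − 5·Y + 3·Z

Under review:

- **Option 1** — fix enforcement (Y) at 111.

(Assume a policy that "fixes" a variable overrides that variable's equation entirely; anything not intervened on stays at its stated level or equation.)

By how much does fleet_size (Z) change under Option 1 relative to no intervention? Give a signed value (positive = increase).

175

Baseline:
  Y = 76
  Z = 5 + 5·76 = 385
Option 1 (Y := 111):
  Y = 111
  Z = 5 + 5·111 = 560
Change in Z: 560 − 385 = 175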